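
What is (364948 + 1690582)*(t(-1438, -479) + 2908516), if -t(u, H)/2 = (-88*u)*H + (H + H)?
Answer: 255172639099520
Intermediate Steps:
t(u, H) = -4*H + 176*H*u (t(u, H) = -2*((-88*u)*H + (H + H)) = -2*(-88*H*u + 2*H) = -2*(2*H - 88*H*u) = -4*H + 176*H*u)
(364948 + 1690582)*(t(-1438, -479) + 2908516) = (364948 + 1690582)*(4*(-479)*(-1 + 44*(-1438)) + 2908516) = 2055530*(4*(-479)*(-1 - 63272) + 2908516) = 2055530*(4*(-479)*(-63273) + 2908516) = 2055530*(121231068 + 2908516) = 2055530*124139584 = 255172639099520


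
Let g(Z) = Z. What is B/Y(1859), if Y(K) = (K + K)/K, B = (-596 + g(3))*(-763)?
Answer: 452459/2 ≈ 2.2623e+5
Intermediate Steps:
B = 452459 (B = (-596 + 3)*(-763) = -593*(-763) = 452459)
Y(K) = 2 (Y(K) = (2*K)/K = 2)
B/Y(1859) = 452459/2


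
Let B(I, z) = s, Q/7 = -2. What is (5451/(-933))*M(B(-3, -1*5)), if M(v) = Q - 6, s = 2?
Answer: 36340/311 ≈ 116.85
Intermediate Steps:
Q = -14 (Q = 7*(-2) = -14)
B(I, z) = 2
M(v) = -20 (M(v) = -14 - 6 = -20)
(5451/(-933))*M(B(-3, -1*5)) = (5451/(-933))*(-20) = (5451*(-1/933))*(-20) = -1817/311*(-20) = 36340/311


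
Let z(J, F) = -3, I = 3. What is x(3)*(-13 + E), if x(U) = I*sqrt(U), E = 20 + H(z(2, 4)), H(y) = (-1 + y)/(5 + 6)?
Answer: 219*sqrt(3)/11 ≈ 34.484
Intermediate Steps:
H(y) = -1/11 + y/11 (H(y) = (-1 + y)/11 = (-1 + y)*(1/11) = -1/11 + y/11)
E = 216/11 (E = 20 + (-1/11 + (1/11)*(-3)) = 20 + (-1/11 - 3/11) = 20 - 4/11 = 216/11 ≈ 19.636)
x(U) = 3*sqrt(U)
x(3)*(-13 + E) = (3*sqrt(3))*(-13 + 216/11) = (3*sqrt(3))*(73/11) = 219*sqrt(3)/11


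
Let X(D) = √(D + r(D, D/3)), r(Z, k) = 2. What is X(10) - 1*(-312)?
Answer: 312 + 2*√3 ≈ 315.46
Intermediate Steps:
X(D) = √(2 + D) (X(D) = √(D + 2) = √(2 + D))
X(10) - 1*(-312) = √(2 + 10) - 1*(-312) = √12 + 312 = 2*√3 + 312 = 312 + 2*√3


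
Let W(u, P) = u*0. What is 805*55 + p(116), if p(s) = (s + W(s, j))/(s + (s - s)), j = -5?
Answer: 44276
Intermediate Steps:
W(u, P) = 0
p(s) = 1 (p(s) = (s + 0)/(s + (s - s)) = s/(s + 0) = s/s = 1)
805*55 + p(116) = 805*55 + 1 = 44275 + 1 = 44276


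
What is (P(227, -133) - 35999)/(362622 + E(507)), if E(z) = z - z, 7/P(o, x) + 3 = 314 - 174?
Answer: -821976/8279869 ≈ -0.099274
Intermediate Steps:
P(o, x) = 7/137 (P(o, x) = 7/(-3 + (314 - 174)) = 7/(-3 + 140) = 7/137)
E(z) = 0
(P(227, -133) - 35999)/(362622 + E(507)) = (7/137 - 35999)/(362622 + 0) = -4931856/137/362622 = -4931856/137*1/362622 = -821976/8279869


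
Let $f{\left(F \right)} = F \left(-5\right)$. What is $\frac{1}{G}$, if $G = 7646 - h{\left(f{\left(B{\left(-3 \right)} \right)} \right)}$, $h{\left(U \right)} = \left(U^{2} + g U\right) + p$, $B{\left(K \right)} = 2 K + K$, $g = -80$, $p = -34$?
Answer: $\frac{1}{9255} \approx 0.00010805$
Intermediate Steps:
$B{\left(K \right)} = 3 K$
$f{\left(F \right)} = - 5 F$
$h{\left(U \right)} = -34 + U^{2} - 80 U$ ($h{\left(U \right)} = \left(U^{2} - 80 U\right) - 34 = -34 + U^{2} - 80 U$)
$G = 9255$ ($G = 7646 - \left(-34 + \left(- 5 \cdot 3 \left(-3\right)\right)^{2} - 80 \left(- 5 \cdot 3 \left(-3\right)\right)\right) = 7646 - \left(-34 + \left(\left(-5\right) \left(-9\right)\right)^{2} - 80 \left(\left(-5\right) \left(-9\right)\right)\right) = 7646 - \left(-34 + 45^{2} - 3600\right) = 7646 - \left(-34 + 2025 - 3600\right) = 7646 - -1609 = 7646 + 1609 = 9255$)
$\frac{1}{G} = \frac{1}{9255}$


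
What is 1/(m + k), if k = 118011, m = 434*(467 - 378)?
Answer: 1/156637 ≈ 6.3842e-6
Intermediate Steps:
m = 38626 (m = 434*89 = 38626)
1/(m + k) = 1/(38626 + 118011) = 1/156637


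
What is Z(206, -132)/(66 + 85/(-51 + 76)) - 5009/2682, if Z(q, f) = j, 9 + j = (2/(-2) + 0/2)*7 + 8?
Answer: -1845403/930654 ≈ -1.9829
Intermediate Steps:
j = -8 (j = -9 + ((2/(-2) + 0/2)*7 + 8) = -9 + ((2*(-½) + 0*(½))*7 + 8) = -9 + ((-1 + 0)*7 + 8) = -9 + (-1*7 + 8) = -9 + (-7 + 8) = -9 + 1 = -8)
Z(q, f) = -8
Z(206, -132)/(66 + 85/(-51 + 76)) - 5009/2682 = -8/(66 + 85/(-51 + 76)) - 5009/2682 = -8/(66 + 85/25) - 5009*1/2682 = -8/(66 + (1/25)*85) - 5009/2682 = -8/(66 + 17/5) - 5009/2682 = -8/347/5 - 5009/2682 = -8*5/347 - 5009/2682 = -40/347 - 5009/2682 = -1845403/930654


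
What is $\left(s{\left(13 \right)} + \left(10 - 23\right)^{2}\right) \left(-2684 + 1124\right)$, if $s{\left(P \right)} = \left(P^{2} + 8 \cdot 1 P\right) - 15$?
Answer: $-666120$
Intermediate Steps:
$s{\left(P \right)} = -15 + P^{2} + 8 P$ ($s{\left(P \right)} = \left(P^{2} + 8 P\right) - 15 = -15 + P^{2} + 8 P$)
$\left(s{\left(13 \right)} + \left(10 - 23\right)^{2}\right) \left(-2684 + 1124\right) = \left(\left(-15 + 13^{2} + 8 \cdot 13\right) + \left(10 - 23\right)^{2}\right) \left(-2684 + 1124\right) = \left(\left(-15 + 169 + 104\right) + \left(-13\right)^{2}\right) \left(-1560\right) = \left(258 + 169\right) \left(-1560\right) = 427 \left(-1560\right) = -666120$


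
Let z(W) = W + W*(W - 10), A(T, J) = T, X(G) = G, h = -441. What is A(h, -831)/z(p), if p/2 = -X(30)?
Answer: -49/460 ≈ -0.10652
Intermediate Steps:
p = -60 (p = 2*(-1*30) = 2*(-30) = -60)
z(W) = W + W*(-10 + W)
A(h, -831)/z(p) = -441*(-1/(60*(-9 - 60))) = -441/((-60*(-69))) = -441/4140 = -441*1/4140 = -49/460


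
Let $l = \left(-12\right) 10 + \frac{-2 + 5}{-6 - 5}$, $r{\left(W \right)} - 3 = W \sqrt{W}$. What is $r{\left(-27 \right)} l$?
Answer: $- \frac{3969}{11} + \frac{107163 i \sqrt{3}}{11} \approx -360.82 + 16874.0 i$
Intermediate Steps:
$r{\left(W \right)} = 3 + W^{\frac{3}{2}}$ ($r{\left(W \right)} = 3 + W \sqrt{W} = 3 + W^{\frac{3}{2}}$)
$l = - \frac{1323}{11}$ ($l = -120 + \frac{3}{-11} = -120 + 3 \left(- \frac{1}{11}\right) = -120 - \frac{3}{11} = - \frac{1323}{11} \approx -120.27$)
$r{\left(-27 \right)} l = \left(3 + \left(-27\right)^{\frac{3}{2}}\right) \left(- \frac{1323}{11}\right) = \left(3 - 81 i \sqrt{3}\right) \left(- \frac{1323}{11}\right) = - \frac{3969}{11} + \frac{107163 i \sqrt{3}}{11}$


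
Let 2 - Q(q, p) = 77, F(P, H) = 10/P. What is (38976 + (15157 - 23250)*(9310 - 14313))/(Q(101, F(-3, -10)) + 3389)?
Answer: 40528255/3314 ≈ 12229.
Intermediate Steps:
Q(q, p) = -75 (Q(q, p) = 2 - 1*77 = 2 - 77 = -75)
(38976 + (15157 - 23250)*(9310 - 14313))/(Q(101, F(-3, -10)) + 3389) = (38976 + (15157 - 23250)*(9310 - 14313))/(-75 + 3389) = (38976 - 8093*(-5003))/3314 = (38976 + 40489279)*(1/3314) = 40528255*(1/3314) = 40528255/3314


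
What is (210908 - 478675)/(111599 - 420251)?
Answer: 15751/18156 ≈ 0.86754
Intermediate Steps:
(210908 - 478675)/(111599 - 420251) = -267767/(-308652) = -267767*(-1/308652) = 15751/18156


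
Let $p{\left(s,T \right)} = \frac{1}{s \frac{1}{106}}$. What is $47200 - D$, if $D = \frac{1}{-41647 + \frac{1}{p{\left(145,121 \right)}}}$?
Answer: $\frac{208361426506}{4414437} \approx 47200.0$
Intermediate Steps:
$p{\left(s,T \right)} = \frac{106}{s}$ ($p{\left(s,T \right)} = \frac{1}{s \frac{1}{106}} = \frac{1}{\frac{1}{106} s} = \frac{106}{s}$)
$D = - \frac{106}{4414437}$ ($D = \frac{1}{-41647 + \frac{1}{106 \cdot \frac{1}{145}}} = \frac{1}{-41647 + \frac{1}{\frac{106}{145}}} = \frac{1}{-41647 + \frac{145}{106}} = \frac{1}{- \frac{4414437}{106}} = - \frac{106}{4414437} \approx -2.4012 \cdot 10^{-5}$)
$47200 - D = 47200 - - \frac{106}{4414437} = 47200 + \frac{106}{4414437} = \frac{208361426506}{4414437}$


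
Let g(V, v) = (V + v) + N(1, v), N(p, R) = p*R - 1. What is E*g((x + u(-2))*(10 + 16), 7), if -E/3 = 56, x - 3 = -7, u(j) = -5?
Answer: 37128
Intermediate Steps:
N(p, R) = -1 + R*p (N(p, R) = R*p - 1 = -1 + R*p)
x = -4 (x = 3 - 7 = -4)
E = -168 (E = -3*56 = -168)
g(V, v) = -1 + V + 2*v (g(V, v) = (V + v) + (-1 + v*1) = (V + v) + (-1 + v) = -1 + V + 2*v)
E*g((x + u(-2))*(10 + 16), 7) = -168*(-1 + (-4 - 5)*(10 + 16) + 2*7) = -168*(-1 - 9*26 + 14) = -168*(-1 - 234 + 14) = -168*(-221) = 37128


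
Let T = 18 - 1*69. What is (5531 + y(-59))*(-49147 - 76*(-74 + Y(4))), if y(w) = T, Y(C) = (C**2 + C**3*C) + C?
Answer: -353454520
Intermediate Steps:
Y(C) = C + C**2 + C**4 (Y(C) = (C**2 + C**4) + C = C + C**2 + C**4)
T = -51 (T = 18 - 69 = -51)
y(w) = -51
(5531 + y(-59))*(-49147 - 76*(-74 + Y(4))) = (5531 - 51)*(-49147 - 76*(-74 + 4*(1 + 4 + 4**3))) = 5480*(-49147 - 76*(-74 + 4*(1 + 4 + 64))) = 5480*(-49147 - 76*(-74 + 4*69)) = 5480*(-49147 - 76*(-74 + 276)) = 5480*(-49147 - 76*202) = 5480*(-49147 - 15352) = 5480*(-64499) = -353454520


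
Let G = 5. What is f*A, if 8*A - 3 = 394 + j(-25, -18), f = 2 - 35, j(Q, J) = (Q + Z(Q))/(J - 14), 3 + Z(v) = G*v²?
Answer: -317031/256 ≈ -1238.4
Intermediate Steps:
Z(v) = -3 + 5*v²
j(Q, J) = (-3 + Q + 5*Q²)/(-14 + J) (j(Q, J) = (Q + (-3 + 5*Q²))/(J - 14) = (-3 + Q + 5*Q²)/(-14 + J))
f = -33
A = 9607/256 (A = 3/8 + (394 + (-3 - 25 + 5*(-25)²)/(-14 - 18))/8 = 3/8 + (394 + (-3 - 25 + 5*625)/(-32))/8 = 3/8 + (394 - (-3 - 25 + 3125)/32)/8 = 3/8 + (394 - 1/32*3097)/8 = 3/8 + (394 - 3097/32)/8 = 3/8 + (⅛)*(9511/32) = 3/8 + 9511/256 = 9607/256 ≈ 37.527)
f*A = -33*9607/256 = -317031/256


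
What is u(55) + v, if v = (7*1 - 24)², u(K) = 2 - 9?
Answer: 282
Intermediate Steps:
u(K) = -7
v = 289 (v = (7 - 24)² = (-17)² = 289)
u(55) + v = -7 + 289 = 282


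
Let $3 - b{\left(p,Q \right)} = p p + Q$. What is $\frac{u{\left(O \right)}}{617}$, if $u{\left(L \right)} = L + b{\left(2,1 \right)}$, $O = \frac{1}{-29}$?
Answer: $- \frac{59}{17893} \approx -0.0032974$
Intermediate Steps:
$b{\left(p,Q \right)} = 3 - Q - p^{2}$ ($b{\left(p,Q \right)} = 3 - \left(p p + Q\right) = 3 - \left(p^{2} + Q\right) = 3 - \left(Q + p^{2}\right) = 3 - Q - p^{2}$)
$O = - \frac{1}{29} \approx -0.034483$
$u{\left(L \right)} = -2 + L$ ($u{\left(L \right)} = L - 2 = -2 + L$)
$\frac{u{\left(O \right)}}{617} = \frac{-2 - \frac{1}{29}}{617} = \left(- \frac{59}{29}\right) \frac{1}{617} = - \frac{59}{17893}$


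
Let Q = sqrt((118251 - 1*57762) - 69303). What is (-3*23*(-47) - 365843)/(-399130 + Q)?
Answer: 72362269000/79652382857 + 181300*I*sqrt(8814)/79652382857 ≈ 0.90848 + 0.00021369*I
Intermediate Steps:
Q = I*sqrt(8814) (Q = sqrt((118251 - 57762) - 69303) = sqrt(60489 - 69303) = sqrt(-8814) = I*sqrt(8814) ≈ 93.883*I)
(-3*23*(-47) - 365843)/(-399130 + Q) = (-3*23*(-47) - 365843)/(-399130 + I*sqrt(8814)) = (-69*(-47) - 365843)/(-399130 + I*sqrt(8814)) = (3243 - 365843)/(-399130 + I*sqrt(8814)) = -362600/(-399130 + I*sqrt(8814))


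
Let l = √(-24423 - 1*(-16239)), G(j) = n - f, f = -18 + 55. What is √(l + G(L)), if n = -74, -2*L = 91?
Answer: √(-111 + 2*I*√2046) ≈ 4.0122 + 11.274*I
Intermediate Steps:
f = 37
L = -91/2 (L = -½*91 = -91/2 ≈ -45.500)
G(j) = -111 (G(j) = -74 - 1*37 = -74 - 37 = -111)
l = 2*I*√2046 (l = √(-24423 + 16239) = √(-8184) = 2*I*√2046 ≈ 90.465*I)
√(l + G(L)) = √(2*I*√2046 - 111) = √(-111 + 2*I*√2046)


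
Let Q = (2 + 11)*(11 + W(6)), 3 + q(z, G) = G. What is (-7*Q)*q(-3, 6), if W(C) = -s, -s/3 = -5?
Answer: 1092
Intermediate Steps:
s = 15 (s = -3*(-5) = 15)
q(z, G) = -3 + G
W(C) = -15 (W(C) = -1*15 = -15)
Q = -52 (Q = (2 + 11)*(11 - 15) = 13*(-4) = -52)
(-7*Q)*q(-3, 6) = (-7*(-52))*(-3 + 6) = 364*3 = 1092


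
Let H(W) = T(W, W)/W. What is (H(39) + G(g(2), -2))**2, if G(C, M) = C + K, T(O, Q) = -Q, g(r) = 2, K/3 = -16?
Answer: 2209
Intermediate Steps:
K = -48 (K = 3*(-16) = -48)
H(W) = -1 (H(W) = (-W)/W = -1)
G(C, M) = -48 + C (G(C, M) = C - 48 = -48 + C)
(H(39) + G(g(2), -2))**2 = (-1 + (-48 + 2))**2 = (-1 - 46)**2 = (-47)**2 = 2209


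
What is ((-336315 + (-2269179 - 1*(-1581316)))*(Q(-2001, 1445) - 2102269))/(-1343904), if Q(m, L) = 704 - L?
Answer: -538464143945/335976 ≈ -1.6027e+6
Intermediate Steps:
((-336315 + (-2269179 - 1*(-1581316)))*(Q(-2001, 1445) - 2102269))/(-1343904) = ((-336315 + (-2269179 - 1*(-1581316)))*((704 - 1*1445) - 2102269))/(-1343904) = ((-336315 + (-2269179 + 1581316))*((704 - 1445) - 2102269))*(-1/1343904) = ((-336315 - 687863)*(-741 - 2102269))*(-1/1343904) = -1024178*(-2103010)*(-1/1343904) = 2153856575780*(-1/1343904) = -538464143945/335976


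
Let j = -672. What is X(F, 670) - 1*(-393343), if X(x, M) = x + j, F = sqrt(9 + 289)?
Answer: 392671 + sqrt(298) ≈ 3.9269e+5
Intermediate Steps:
F = sqrt(298) ≈ 17.263
X(x, M) = -672 + x (X(x, M) = x - 672 = -672 + x)
X(F, 670) - 1*(-393343) = (-672 + sqrt(298)) - 1*(-393343) = (-672 + sqrt(298)) + 393343 = 392671 + sqrt(298)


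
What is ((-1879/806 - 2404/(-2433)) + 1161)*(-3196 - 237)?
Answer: -7806932757935/1960998 ≈ -3.9811e+6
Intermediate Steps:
((-1879/806 - 2404/(-2433)) + 1161)*(-3196 - 237) = ((-1879*1/806 - 2404*(-1/2433)) + 1161)*(-3433) = ((-1879/806 + 2404/2433) + 1161)*(-3433) = (-2633983/1960998 + 1161)*(-3433) = (2274084695/1960998)*(-3433) = -7806932757935/1960998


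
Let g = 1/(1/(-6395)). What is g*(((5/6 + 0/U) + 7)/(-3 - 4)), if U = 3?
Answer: 300565/42 ≈ 7156.3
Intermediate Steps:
g = -6395 (g = 1/(-1/6395) = -6395)
g*(((5/6 + 0/U) + 7)/(-3 - 4)) = -6395*((5/6 + 0/3) + 7)/(-3 - 4) = -6395*((5*(⅙) + 0*(⅓)) + 7)/(-7) = -6395*((⅚ + 0) + 7)*(-1)/7 = -6395*(⅚ + 7)*(-1)/7 = -300565*(-1)/(6*7) = -6395*(-47/42) = 300565/42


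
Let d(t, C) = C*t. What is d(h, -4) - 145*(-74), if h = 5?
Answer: 10710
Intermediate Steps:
d(h, -4) - 145*(-74) = -4*5 - 145*(-74) = -20 + 10730 = 10710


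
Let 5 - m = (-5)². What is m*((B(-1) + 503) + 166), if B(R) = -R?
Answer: -13400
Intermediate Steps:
m = -20 (m = 5 - 1*(-5)² = 5 - 1*25 = 5 - 25 = -20)
m*((B(-1) + 503) + 166) = -20*((-1*(-1) + 503) + 166) = -20*((1 + 503) + 166) = -20*(504 + 166) = -20*670 = -13400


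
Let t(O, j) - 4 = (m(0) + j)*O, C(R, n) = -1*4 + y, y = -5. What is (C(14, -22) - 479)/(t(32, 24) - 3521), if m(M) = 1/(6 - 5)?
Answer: 488/2717 ≈ 0.17961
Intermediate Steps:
m(M) = 1 (m(M) = 1/1 = 1)
C(R, n) = -9 (C(R, n) = -1*4 - 5 = -4 - 5 = -9)
t(O, j) = 4 + O*(1 + j) (t(O, j) = 4 + (1 + j)*O = 4 + O*(1 + j))
(C(14, -22) - 479)/(t(32, 24) - 3521) = (-9 - 479)/((4 + 32 + 32*24) - 3521) = -488/((4 + 32 + 768) - 3521) = -488/(804 - 3521) = -488/(-2717) = -488*(-1/2717) = 488/2717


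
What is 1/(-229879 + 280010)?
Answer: 1/50131 ≈ 1.9948e-5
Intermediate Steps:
1/(-229879 + 280010) = 1/50131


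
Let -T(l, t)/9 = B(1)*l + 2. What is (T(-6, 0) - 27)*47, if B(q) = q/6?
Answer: -1692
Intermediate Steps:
B(q) = q/6 (B(q) = q*(⅙) = q/6)
T(l, t) = -18 - 3*l/2 (T(l, t) = -9*(((⅙)*1)*l + 2) = -9*(l/6 + 2) = -9*(2 + l/6) = -18 - 3*l/2)
(T(-6, 0) - 27)*47 = ((-18 - 3/2*(-6)) - 27)*47 = ((-18 + 9) - 27)*47 = (-9 - 27)*47 = -36*47 = -1692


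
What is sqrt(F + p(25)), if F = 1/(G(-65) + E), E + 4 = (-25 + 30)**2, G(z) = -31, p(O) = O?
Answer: sqrt(2490)/10 ≈ 4.9900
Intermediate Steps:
E = 21 (E = -4 + (-25 + 30)**2 = -4 + 5**2 = -4 + 25 = 21)
F = -1/10 (F = 1/(-31 + 21) = 1/(-10) = -1/10 ≈ -0.10000)
sqrt(F + p(25)) = sqrt(-1/10 + 25) = sqrt(249/10) = sqrt(2490)/10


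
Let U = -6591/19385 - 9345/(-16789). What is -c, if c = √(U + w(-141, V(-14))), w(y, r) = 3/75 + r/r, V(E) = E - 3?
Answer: -4*√8318816657893739/325454765 ≈ -1.1210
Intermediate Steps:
V(E) = -3 + E
w(y, r) = 26/25 (w(y, r) = 3*(1/75) + 1 = 1/25 + 1 = 26/25)
U = 70496526/325454765 (U = -6591*1/19385 - 9345*(-1/16789) = -6591/19385 + 9345/16789 = 70496526/325454765 ≈ 0.21661)
c = 4*√8318816657893739/325454765 (c = √(70496526/325454765 + 26/25) = √(2044847408/1627273825) = 4*√8318816657893739/325454765 ≈ 1.1210)
-c = -4*√8318816657893739/325454765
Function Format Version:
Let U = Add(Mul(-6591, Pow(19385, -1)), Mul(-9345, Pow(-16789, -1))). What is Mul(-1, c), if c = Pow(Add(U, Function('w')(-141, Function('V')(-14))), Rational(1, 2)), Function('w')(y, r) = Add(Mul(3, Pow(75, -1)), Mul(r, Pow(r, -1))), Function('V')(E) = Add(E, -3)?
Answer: Mul(Rational(-4, 325454765), Pow(8318816657893739, Rational(1, 2))) ≈ -1.1210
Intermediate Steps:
Function('V')(E) = Add(-3, E)
Function('w')(y, r) = Rational(26, 25) (Function('w')(y, r) = Add(Mul(3, Rational(1, 75)), 1) = Add(Rational(1, 25), 1) = Rational(26, 25))
U = Rational(70496526, 325454765) (U = Add(Mul(-6591, Rational(1, 19385)), Mul(-9345, Rational(-1, 16789))) = Add(Rational(-6591, 19385), Rational(9345, 16789)) = Rational(70496526, 325454765) ≈ 0.21661)
c = Mul(Rational(4, 325454765), Pow(8318816657893739, Rational(1, 2))) (c = Pow(Add(Rational(70496526, 325454765), Rational(26, 25)), Rational(1, 2)) = Pow(Rational(2044847408, 1627273825), Rational(1, 2)) = Mul(Rational(4, 325454765), Pow(8318816657893739, Rational(1, 2))) ≈ 1.1210)
Mul(-1, c) = Mul(-1, Mul(Rational(4, 325454765), Pow(8318816657893739, Rational(1, 2)))) = Mul(Rational(-4, 325454765), Pow(8318816657893739, Rational(1, 2)))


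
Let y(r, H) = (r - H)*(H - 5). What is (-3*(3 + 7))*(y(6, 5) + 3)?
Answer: -90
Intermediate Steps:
y(r, H) = (-5 + H)*(r - H) (y(r, H) = (r - H)*(-5 + H) = (-5 + H)*(r - H))
(-3*(3 + 7))*(y(6, 5) + 3) = (-3*(3 + 7))*((-1*5² - 5*6 + 5*5 + 5*6) + 3) = (-3*10)*((-1*25 - 30 + 25 + 30) + 3) = -30*((-25 - 30 + 25 + 30) + 3) = -30*(0 + 3) = -30*3 = -90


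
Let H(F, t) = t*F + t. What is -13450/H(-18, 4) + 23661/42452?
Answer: 143147087/721684 ≈ 198.35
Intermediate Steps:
H(F, t) = t + F*t (H(F, t) = F*t + t = t + F*t)
-13450/H(-18, 4) + 23661/42452 = -13450*1/(4*(1 - 18)) + 23661/42452 = -13450/(4*(-17)) + 23661*(1/42452) = -13450/(-68) + 23661/42452 = -13450*(-1/68) + 23661/42452 = 6725/34 + 23661/42452 = 143147087/721684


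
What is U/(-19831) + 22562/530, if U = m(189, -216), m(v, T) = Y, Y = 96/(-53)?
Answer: 223713991/5255215 ≈ 42.570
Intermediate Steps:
Y = -96/53 (Y = 96*(-1/53) = -96/53 ≈ -1.8113)
m(v, T) = -96/53
U = -96/53 ≈ -1.8113
U/(-19831) + 22562/530 = -96/53/(-19831) + 22562/530 = -96/53*(-1/19831) + 22562*(1/530) = 96/1051043 + 11281/265 = 223713991/5255215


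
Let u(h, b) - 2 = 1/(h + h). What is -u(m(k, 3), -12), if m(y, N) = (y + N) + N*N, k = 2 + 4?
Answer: -73/36 ≈ -2.0278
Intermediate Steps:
k = 6
m(y, N) = N + y + N² (m(y, N) = (N + y) + N² = N + y + N²)
u(h, b) = 2 + 1/(2*h) (u(h, b) = 2 + 1/(h + h) = 2 + 1/(2*h))
-u(m(k, 3), -12) = -(2 + 1/(2*(3 + 6 + 3²))) = -(2 + 1/(2*(3 + 6 + 9))) = -(2 + (½)/18) = -(2 + (½)*(1/18)) = -(2 + 1/36) = -1*73/36 = -73/36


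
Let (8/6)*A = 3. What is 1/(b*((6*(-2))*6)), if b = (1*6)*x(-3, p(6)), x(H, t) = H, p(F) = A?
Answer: 1/1296 ≈ 0.00077160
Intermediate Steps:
A = 9/4 (A = (¾)*3 = 9/4 ≈ 2.2500)
p(F) = 9/4
b = -18 (b = (1*6)*(-3) = 6*(-3) = -18)
1/(b*((6*(-2))*6)) = 1/(-18*6*(-2)*6) = 1/(-(-216)*6) = 1/(-18*(-72)) = 1/1296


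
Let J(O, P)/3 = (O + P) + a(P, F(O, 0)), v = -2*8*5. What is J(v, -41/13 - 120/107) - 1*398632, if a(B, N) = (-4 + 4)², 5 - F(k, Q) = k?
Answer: -554848793/1391 ≈ -3.9889e+5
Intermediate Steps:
F(k, Q) = 5 - k
a(B, N) = 0 (a(B, N) = 0² = 0)
v = -80 (v = -16*5 = -80)
J(O, P) = 3*O + 3*P (J(O, P) = 3*((O + P) + 0) = 3*(O + P) = 3*O + 3*P)
J(v, -41/13 - 120/107) - 1*398632 = (3*(-80) + 3*(-41/13 - 120/107)) - 1*398632 = (-240 + 3*(-41*1/13 - 120*1/107)) - 398632 = (-240 + 3*(-41/13 - 120/107)) - 398632 = (-240 + 3*(-5947/1391)) - 398632 = (-240 - 17841/1391) - 398632 = -351681/1391 - 398632 = -554848793/1391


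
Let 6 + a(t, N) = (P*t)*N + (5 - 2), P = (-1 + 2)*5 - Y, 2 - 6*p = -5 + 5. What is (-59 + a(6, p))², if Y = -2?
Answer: 2304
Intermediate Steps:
p = ⅓ (p = ⅓ - (-5 + 5)/6 = ⅓ - ⅙*0 = ⅓ + 0 = ⅓ ≈ 0.33333)
P = 7 (P = (-1 + 2)*5 - 1*(-2) = 1*5 + 2 = 5 + 2 = 7)
a(t, N) = -3 + 7*N*t (a(t, N) = -6 + ((7*t)*N + (5 - 2)) = -6 + (7*N*t + 3) = -6 + (3 + 7*N*t) = -3 + 7*N*t)
(-59 + a(6, p))² = (-59 + (-3 + 7*(⅓)*6))² = (-59 + (-3 + 14))² = (-59 + 11)² = (-48)² = 2304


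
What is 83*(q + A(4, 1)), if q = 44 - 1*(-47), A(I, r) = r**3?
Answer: 7636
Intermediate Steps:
q = 91 (q = 44 + 47 = 91)
83*(q + A(4, 1)) = 83*(91 + 1**3) = 83*(91 + 1) = 83*92 = 7636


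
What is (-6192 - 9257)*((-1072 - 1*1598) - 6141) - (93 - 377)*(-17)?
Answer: 136116311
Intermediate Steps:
(-6192 - 9257)*((-1072 - 1*1598) - 6141) - (93 - 377)*(-17) = -15449*((-1072 - 1598) - 6141) - (-284)*(-17) = -15449*(-2670 - 6141) - 1*4828 = -15449*(-8811) - 4828 = 136121139 - 4828 = 136116311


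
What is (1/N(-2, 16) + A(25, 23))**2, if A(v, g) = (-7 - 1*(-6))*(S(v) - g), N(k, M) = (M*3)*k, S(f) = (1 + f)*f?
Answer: 3623197249/9216 ≈ 3.9314e+5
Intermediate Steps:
S(f) = f*(1 + f)
N(k, M) = 3*M*k (N(k, M) = (3*M)*k = 3*M*k)
A(v, g) = g - v*(1 + v) (A(v, g) = (-7 - 1*(-6))*(v*(1 + v) - g) = (-7 + 6)*(-g + v*(1 + v)) = -(-g + v*(1 + v)) = g - v*(1 + v))
(1/N(-2, 16) + A(25, 23))**2 = (1/(3*16*(-2)) + (23 - 1*25*(1 + 25)))**2 = (1/(-96) + (23 - 1*25*26))**2 = (-1/96 + (23 - 650))**2 = (-1/96 - 627)**2 = (-60193/96)**2 = 3623197249/9216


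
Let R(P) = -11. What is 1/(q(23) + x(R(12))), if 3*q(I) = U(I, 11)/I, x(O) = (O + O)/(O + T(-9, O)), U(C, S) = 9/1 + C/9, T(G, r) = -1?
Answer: 1242/2485 ≈ 0.49980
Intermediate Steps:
U(C, S) = 9 + C/9 (U(C, S) = 9*1 + C*(⅑) = 9 + C/9)
x(O) = 2*O/(-1 + O) (x(O) = (O + O)/(O - 1) = (2*O)/(-1 + O) = 2*O/(-1 + O))
q(I) = (9 + I/9)/(3*I) (q(I) = ((9 + I/9)/I)/3 = (9 + I/9)/(3*I))
1/(q(23) + x(R(12))) = 1/((1/27)*(81 + 23)/23 + 2*(-11)/(-1 - 11)) = 1/((1/27)*(1/23)*104 + 2*(-11)/(-12)) = 1/(104/621 + 2*(-11)*(-1/12)) = 1/(104/621 + 11/6) = 1/(2485/1242) = 1242/2485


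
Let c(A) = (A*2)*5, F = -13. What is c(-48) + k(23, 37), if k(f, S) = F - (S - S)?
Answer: -493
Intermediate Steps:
k(f, S) = -13 (k(f, S) = -13 - (S - S) = -13 - 1*0 = -13 + 0 = -13)
c(A) = 10*A (c(A) = (2*A)*5 = 10*A)
c(-48) + k(23, 37) = 10*(-48) - 13 = -480 - 13 = -493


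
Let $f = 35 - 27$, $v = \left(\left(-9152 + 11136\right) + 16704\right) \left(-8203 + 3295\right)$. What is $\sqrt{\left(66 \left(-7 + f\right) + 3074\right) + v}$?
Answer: $2 i \sqrt{22929391} \approx 9576.9 i$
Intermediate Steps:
$v = -91720704$ ($v = \left(1984 + 16704\right) \left(-4908\right) = 18688 \left(-4908\right) = -91720704$)
$f = 8$ ($f = 35 - 27 = 8$)
$\sqrt{\left(66 \left(-7 + f\right) + 3074\right) + v} = \sqrt{\left(66 \left(-7 + 8\right) + 3074\right) - 91720704} = \sqrt{\left(66 \cdot 1 + 3074\right) - 91720704} = \sqrt{\left(66 + 3074\right) - 91720704} = \sqrt{3140 - 91720704} = \sqrt{-91717564} = 2 i \sqrt{22929391}$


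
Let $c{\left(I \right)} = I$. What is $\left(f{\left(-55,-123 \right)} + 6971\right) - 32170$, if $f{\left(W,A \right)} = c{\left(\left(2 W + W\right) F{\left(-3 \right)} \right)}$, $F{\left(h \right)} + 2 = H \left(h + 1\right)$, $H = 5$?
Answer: $-23219$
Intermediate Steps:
$F{\left(h \right)} = 3 + 5 h$ ($F{\left(h \right)} = -2 + 5 \left(h + 1\right) = -2 + 5 \left(1 + h\right) = -2 + \left(5 + 5 h\right) = 3 + 5 h$)
$f{\left(W,A \right)} = - 36 W$ ($f{\left(W,A \right)} = \left(2 W + W\right) \left(3 + 5 \left(-3\right)\right) = 3 W \left(3 - 15\right) = 3 W \left(-12\right) = - 36 W$)
$\left(f{\left(-55,-123 \right)} + 6971\right) - 32170 = \left(\left(-36\right) \left(-55\right) + 6971\right) - 32170 = \left(1980 + 6971\right) - 32170 = 8951 - 32170 = -23219$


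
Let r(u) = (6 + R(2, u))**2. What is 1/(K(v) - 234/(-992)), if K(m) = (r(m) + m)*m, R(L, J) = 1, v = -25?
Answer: -496/297483 ≈ -0.0016673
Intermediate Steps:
r(u) = 49 (r(u) = (6 + 1)**2 = 7**2 = 49)
K(m) = m*(49 + m) (K(m) = (49 + m)*m = m*(49 + m))
1/(K(v) - 234/(-992)) = 1/(-25*(49 - 25) - 234/(-992)) = 1/(-25*24 - 234*(-1/992)) = 1/(-600 + 117/496) = 1/(-297483/496) = -496/297483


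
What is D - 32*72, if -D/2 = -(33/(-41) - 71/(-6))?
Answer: -280679/123 ≈ -2281.9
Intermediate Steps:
D = 2713/123 (D = -(-2)*(33/(-41) - 71/(-6)) = -(-2)*(33*(-1/41) - 71*(-1/6)) = -(-2)*(-33/41 + 71/6) = -(-2)*2713/246 = -2*(-2713/246) = 2713/123 ≈ 22.057)
D - 32*72 = 2713/123 - 32*72 = 2713/123 - 2304 = -280679/123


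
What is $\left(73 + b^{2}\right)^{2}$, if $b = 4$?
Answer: $7921$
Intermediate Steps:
$\left(73 + b^{2}\right)^{2} = \left(73 + 4^{2}\right)^{2} = \left(73 + 16\right)^{2} = 89^{2} = 7921$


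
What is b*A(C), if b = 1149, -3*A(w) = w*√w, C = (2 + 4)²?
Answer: -82728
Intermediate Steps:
C = 36 (C = 6² = 36)
A(w) = -w^(3/2)/3 (A(w) = -w*√w/3 = -w^(3/2)/3)
b*A(C) = 1149*(-36^(3/2)/3) = 1149*(-⅓*216) = 1149*(-72) = -82728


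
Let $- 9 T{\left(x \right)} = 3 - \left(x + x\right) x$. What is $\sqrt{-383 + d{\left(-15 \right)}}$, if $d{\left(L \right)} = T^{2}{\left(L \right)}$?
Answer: $\frac{\sqrt{18754}}{3} \approx 45.648$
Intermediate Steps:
$T{\left(x \right)} = - \frac{1}{3} + \frac{2 x^{2}}{9}$ ($T{\left(x \right)} = - \frac{3 - \left(x + x\right) x}{9} = - \frac{3 - 2 x x}{9} = - \frac{3 - 2 x^{2}}{9} = - \frac{1}{3} + \frac{2 x^{2}}{9}$)
$d{\left(L \right)} = \left(- \frac{1}{3} + \frac{2 L^{2}}{9}\right)^{2}$
$\sqrt{-383 + d{\left(-15 \right)}} = \sqrt{-383 + \frac{\left(-3 + 2 \left(-15\right)^{2}\right)^{2}}{81}} = \sqrt{-383 + \frac{\left(-3 + 2 \cdot 225\right)^{2}}{81}} = \sqrt{-383 + \frac{\left(-3 + 450\right)^{2}}{81}} = \sqrt{-383 + \frac{447^{2}}{81}} = \sqrt{-383 + \frac{1}{81} \cdot 199809} = \sqrt{-383 + \frac{22201}{9}} = \sqrt{\frac{18754}{9}} = \frac{\sqrt{18754}}{3}$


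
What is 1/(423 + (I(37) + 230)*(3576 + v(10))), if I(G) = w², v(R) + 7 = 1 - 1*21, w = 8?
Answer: 1/1043829 ≈ 9.5801e-7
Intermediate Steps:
v(R) = -27 (v(R) = -7 + (1 - 1*21) = -7 + (1 - 21) = -7 - 20 = -27)
I(G) = 64 (I(G) = 8² = 64)
1/(423 + (I(37) + 230)*(3576 + v(10))) = 1/(423 + (64 + 230)*(3576 - 27)) = 1/(423 + 294*3549) = 1/(423 + 1043406) = 1/1043829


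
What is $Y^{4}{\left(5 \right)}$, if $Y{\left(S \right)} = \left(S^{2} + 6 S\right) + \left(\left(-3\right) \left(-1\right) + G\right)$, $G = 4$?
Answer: $14776336$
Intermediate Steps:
$Y{\left(S \right)} = 7 + S^{2} + 6 S$ ($Y{\left(S \right)} = \left(S^{2} + 6 S\right) + \left(\left(-3\right) \left(-1\right) + 4\right) = \left(S^{2} + 6 S\right) + \left(3 + 4\right) = \left(S^{2} + 6 S\right) + 7 = 7 + S^{2} + 6 S$)
$Y^{4}{\left(5 \right)} = \left(7 + 5^{2} + 6 \cdot 5\right)^{4} = \left(7 + 25 + 30\right)^{4} = 62^{4} = 14776336$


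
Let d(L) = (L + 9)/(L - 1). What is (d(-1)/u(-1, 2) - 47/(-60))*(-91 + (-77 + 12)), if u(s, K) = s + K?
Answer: 2509/5 ≈ 501.80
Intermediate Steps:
d(L) = (9 + L)/(-1 + L)
u(s, K) = K + s
(d(-1)/u(-1, 2) - 47/(-60))*(-91 + (-77 + 12)) = (((9 - 1)/(-1 - 1))/(2 - 1) - 47/(-60))*(-91 + (-77 + 12)) = ((8/(-2))/1 - 47*(-1/60))*(-91 - 65) = (-1/2*8*1 + 47/60)*(-156) = (-4*1 + 47/60)*(-156) = (-4 + 47/60)*(-156) = -193/60*(-156) = 2509/5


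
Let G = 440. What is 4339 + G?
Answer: 4779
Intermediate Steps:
4339 + G = 4339 + 440 = 4779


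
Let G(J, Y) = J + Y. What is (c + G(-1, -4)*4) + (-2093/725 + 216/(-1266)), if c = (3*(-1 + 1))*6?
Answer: -3527223/152975 ≈ -23.058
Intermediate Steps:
c = 0 (c = (3*0)*6 = 0*6 = 0)
(c + G(-1, -4)*4) + (-2093/725 + 216/(-1266)) = (0 + (-1 - 4)*4) + (-2093/725 + 216/(-1266)) = (0 - 5*4) + (-2093*1/725 + 216*(-1/1266)) = (0 - 20) + (-2093/725 - 36/211) = -20 - 467723/152975 = -3527223/152975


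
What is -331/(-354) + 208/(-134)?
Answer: -14639/23718 ≈ -0.61721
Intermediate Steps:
-331/(-354) + 208/(-134) = -331*(-1/354) + 208*(-1/134) = 331/354 - 104/67 = -14639/23718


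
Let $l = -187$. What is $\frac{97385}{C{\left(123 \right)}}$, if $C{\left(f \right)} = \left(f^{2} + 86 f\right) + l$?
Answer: $\frac{19477}{5104} \approx 3.816$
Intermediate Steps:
$C{\left(f \right)} = -187 + f^{2} + 86 f$ ($C{\left(f \right)} = \left(f^{2} + 86 f\right) - 187 = -187 + f^{2} + 86 f$)
$\frac{97385}{C{\left(123 \right)}} = \frac{97385}{-187 + 123^{2} + 86 \cdot 123} = \frac{97385}{-187 + 15129 + 10578} = \frac{97385}{25520} = 97385 \cdot \frac{1}{25520} = \frac{19477}{5104}$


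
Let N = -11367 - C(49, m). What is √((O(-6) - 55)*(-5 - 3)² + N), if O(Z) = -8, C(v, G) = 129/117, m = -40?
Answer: 2*I*√5855889/39 ≈ 124.1*I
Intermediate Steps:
C(v, G) = 43/39 (C(v, G) = 129*(1/117) = 43/39)
N = -443356/39 (N = -11367 - 1*43/39 = -11367 - 43/39 = -443356/39 ≈ -11368.)
√((O(-6) - 55)*(-5 - 3)² + N) = √((-8 - 55)*(-5 - 3)² - 443356/39) = √(-63*(-8)² - 443356/39) = √(-63*64 - 443356/39) = √(-4032 - 443356/39) = √(-600604/39) = 2*I*√5855889/39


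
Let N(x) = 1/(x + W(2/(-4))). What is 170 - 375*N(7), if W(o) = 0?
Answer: 815/7 ≈ 116.43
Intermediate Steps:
N(x) = 1/x (N(x) = 1/(x + 0) = 1/x)
170 - 375*N(7) = 170 - 375/7 = 815/7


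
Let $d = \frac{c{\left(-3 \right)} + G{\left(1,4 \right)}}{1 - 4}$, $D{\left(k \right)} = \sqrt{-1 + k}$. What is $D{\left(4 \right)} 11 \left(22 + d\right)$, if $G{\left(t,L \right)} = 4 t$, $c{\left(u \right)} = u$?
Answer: $\frac{715 \sqrt{3}}{3} \approx 412.81$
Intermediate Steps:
$d = - \frac{1}{3}$ ($d = \frac{-3 + 4 \cdot 1}{1 - 4} = \frac{-3 + 4}{-3} = 1 \left(- \frac{1}{3}\right) = - \frac{1}{3} \approx -0.33333$)
$D{\left(4 \right)} 11 \left(22 + d\right) = \sqrt{-1 + 4} \cdot 11 \left(22 - \frac{1}{3}\right) = \sqrt{3} \cdot 11 \cdot \frac{65}{3} = 11 \sqrt{3} \cdot \frac{65}{3} = \frac{715 \sqrt{3}}{3}$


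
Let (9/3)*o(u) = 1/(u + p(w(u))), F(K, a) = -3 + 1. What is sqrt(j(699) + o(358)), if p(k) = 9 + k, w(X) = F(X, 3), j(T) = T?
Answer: sqrt(838119570)/1095 ≈ 26.439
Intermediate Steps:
F(K, a) = -2
w(X) = -2
o(u) = 1/(3*(7 + u)) (o(u) = 1/(3*(u + (9 - 2))) = 1/(3*(u + 7)) = 1/(3*(7 + u)))
sqrt(j(699) + o(358)) = sqrt(699 + 1/(3*(7 + 358))) = sqrt(699 + (1/3)/365) = sqrt(699 + (1/3)*(1/365)) = sqrt(699 + 1/1095) = sqrt(765406/1095) = sqrt(838119570)/1095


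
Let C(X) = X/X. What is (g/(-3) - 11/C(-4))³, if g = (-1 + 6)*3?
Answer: -4096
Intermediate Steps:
g = 15 (g = 5*3 = 15)
C(X) = 1
(g/(-3) - 11/C(-4))³ = (15/(-3) - 11/1)³ = (15*(-⅓) - 11*1)³ = (-5 - 11)³ = (-16)³ = -4096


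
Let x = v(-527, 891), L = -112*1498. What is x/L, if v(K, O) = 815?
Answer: -815/167776 ≈ -0.0048577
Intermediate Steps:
L = -167776
x = 815
x/L = 815/(-167776) = 815*(-1/167776) = -815/167776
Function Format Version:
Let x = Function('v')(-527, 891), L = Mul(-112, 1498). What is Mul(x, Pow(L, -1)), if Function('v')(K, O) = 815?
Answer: Rational(-815, 167776) ≈ -0.0048577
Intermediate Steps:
L = -167776
x = 815
Mul(x, Pow(L, -1)) = Mul(815, Pow(-167776, -1)) = Mul(815, Rational(-1, 167776)) = Rational(-815, 167776)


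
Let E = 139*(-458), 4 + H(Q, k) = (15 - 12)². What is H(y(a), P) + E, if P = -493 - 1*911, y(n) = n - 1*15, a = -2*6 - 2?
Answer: -63657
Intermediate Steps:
a = -14 (a = -12 - 2 = -14)
y(n) = -15 + n (y(n) = n - 15 = -15 + n)
P = -1404 (P = -493 - 911 = -1404)
H(Q, k) = 5 (H(Q, k) = -4 + (15 - 12)² = -4 + 3² = -4 + 9 = 5)
E = -63662
H(y(a), P) + E = 5 - 63662 = -63657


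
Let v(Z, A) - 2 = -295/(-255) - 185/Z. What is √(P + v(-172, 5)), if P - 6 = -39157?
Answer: I*√753066210885/4386 ≈ 197.86*I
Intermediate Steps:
v(Z, A) = 161/51 - 185/Z (v(Z, A) = 2 + (-295/(-255) - 185/Z) = 2 + (-295*(-1/255) - 185/Z) = 2 + (59/51 - 185/Z) = 161/51 - 185/Z)
P = -39151 (P = 6 - 39157 = -39151)
√(P + v(-172, 5)) = √(-39151 + (161/51 - 185/(-172))) = √(-39151 + (161/51 - 185*(-1/172))) = √(-39151 + (161/51 + 185/172)) = √(-39151 + 37127/8772) = √(-343395445/8772) = I*√753066210885/4386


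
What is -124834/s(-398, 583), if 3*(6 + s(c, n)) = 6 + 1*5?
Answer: 374502/7 ≈ 53500.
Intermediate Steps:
s(c, n) = -7/3 (s(c, n) = -6 + (6 + 1*5)/3 = -6 + (6 + 5)/3 = -6 + (⅓)*11 = -6 + 11/3 = -7/3)
-124834/s(-398, 583) = -124834/(-7/3) = -124834*(-3/7) = 374502/7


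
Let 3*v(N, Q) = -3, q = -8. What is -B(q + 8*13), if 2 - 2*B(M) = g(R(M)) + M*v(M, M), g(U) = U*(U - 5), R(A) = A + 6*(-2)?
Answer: 3269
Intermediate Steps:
v(N, Q) = -1 (v(N, Q) = (1/3)*(-3) = -1)
R(A) = -12 + A (R(A) = A - 12 = -12 + A)
g(U) = U*(-5 + U)
B(M) = 1 + M/2 - (-17 + M)*(-12 + M)/2 (B(M) = 1 - ((-12 + M)*(-5 + (-12 + M)) + M*(-1))/2 = 1 - ((-12 + M)*(-17 + M) - M)/2 = 1 - ((-17 + M)*(-12 + M) - M)/2 = 1 - (-M + (-17 + M)*(-12 + M))/2 = 1 + (M/2 - (-17 + M)*(-12 + M)/2) = 1 + M/2 - (-17 + M)*(-12 + M)/2)
-B(q + 8*13) = -(-101 + 15*(-8 + 8*13) - (-8 + 8*13)**2/2) = -(-101 + 15*(-8 + 104) - (-8 + 104)**2/2) = -(-101 + 15*96 - 1/2*96**2) = -(-101 + 1440 - 1/2*9216) = -(-101 + 1440 - 4608) = -1*(-3269) = 3269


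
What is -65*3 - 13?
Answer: -208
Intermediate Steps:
-65*3 - 13 = -13*15 - 13 = -195 - 13 = -208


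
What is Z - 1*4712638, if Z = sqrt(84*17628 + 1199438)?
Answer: -4712638 + sqrt(2680190) ≈ -4.7110e+6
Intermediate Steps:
Z = sqrt(2680190) (Z = sqrt(1480752 + 1199438) = sqrt(2680190) ≈ 1637.1)
Z - 1*4712638 = sqrt(2680190) - 1*4712638 = sqrt(2680190) - 4712638 = -4712638 + sqrt(2680190)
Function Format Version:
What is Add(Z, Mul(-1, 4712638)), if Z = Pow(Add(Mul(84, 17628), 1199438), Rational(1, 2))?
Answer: Add(-4712638, Pow(2680190, Rational(1, 2))) ≈ -4.7110e+6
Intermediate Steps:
Z = Pow(2680190, Rational(1, 2)) (Z = Pow(Add(1480752, 1199438), Rational(1, 2)) = Pow(2680190, Rational(1, 2)) ≈ 1637.1)
Add(Z, Mul(-1, 4712638)) = Add(Pow(2680190, Rational(1, 2)), Mul(-1, 4712638)) = Add(Pow(2680190, Rational(1, 2)), -4712638) = Add(-4712638, Pow(2680190, Rational(1, 2)))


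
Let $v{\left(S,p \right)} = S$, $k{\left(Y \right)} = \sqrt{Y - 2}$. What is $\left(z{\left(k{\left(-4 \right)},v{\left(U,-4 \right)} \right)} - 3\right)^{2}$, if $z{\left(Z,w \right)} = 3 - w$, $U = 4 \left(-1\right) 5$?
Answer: $400$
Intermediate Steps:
$U = -20$ ($U = \left(-4\right) 5 = -20$)
$k{\left(Y \right)} = \sqrt{-2 + Y}$
$\left(z{\left(k{\left(-4 \right)},v{\left(U,-4 \right)} \right)} - 3\right)^{2} = \left(\left(3 - -20\right) - 3\right)^{2} = \left(\left(3 + 20\right) - 3\right)^{2} = \left(23 - 3\right)^{2} = 20^{2} = 400$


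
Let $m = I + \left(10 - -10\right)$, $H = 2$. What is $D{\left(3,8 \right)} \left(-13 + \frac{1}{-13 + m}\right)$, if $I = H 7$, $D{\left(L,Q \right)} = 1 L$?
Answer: $- \frac{272}{7} \approx -38.857$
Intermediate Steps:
$D{\left(L,Q \right)} = L$
$I = 14$ ($I = 2 \cdot 7 = 14$)
$m = 34$ ($m = 14 + \left(10 - -10\right) = 14 + \left(10 + 10\right) = 14 + 20 = 34$)
$D{\left(3,8 \right)} \left(-13 + \frac{1}{-13 + m}\right) = 3 \left(-13 + \frac{1}{-13 + 34}\right) = 3 \left(-13 + \frac{1}{21}\right) = 3 \left(- \frac{272}{21}\right) = - \frac{272}{7}$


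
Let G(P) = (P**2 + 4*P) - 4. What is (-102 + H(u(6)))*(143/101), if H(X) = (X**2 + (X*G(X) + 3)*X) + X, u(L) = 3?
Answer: 10296/101 ≈ 101.94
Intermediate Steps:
G(P) = -4 + P**2 + 4*P
H(X) = X + X**2 + X*(3 + X*(-4 + X**2 + 4*X)) (H(X) = (X**2 + (X*(-4 + X**2 + 4*X) + 3)*X) + X = (X**2 + (3 + X*(-4 + X**2 + 4*X))*X) + X = (X**2 + X*(3 + X*(-4 + X**2 + 4*X))) + X = X + X**2 + X*(3 + X*(-4 + X**2 + 4*X)))
(-102 + H(u(6)))*(143/101) = (-102 + 3*(4 + 3 + 3*(-4 + 3**2 + 4*3)))*(143/101) = (-102 + 3*(4 + 3 + 3*(-4 + 9 + 12)))*(143*(1/101)) = (-102 + 3*(4 + 3 + 3*17))*(143/101) = (-102 + 3*(4 + 3 + 51))*(143/101) = (-102 + 3*58)*(143/101) = (-102 + 174)*(143/101) = 72*(143/101) = 10296/101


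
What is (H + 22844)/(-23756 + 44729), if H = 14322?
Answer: 37166/20973 ≈ 1.7721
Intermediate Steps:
(H + 22844)/(-23756 + 44729) = (14322 + 22844)/(-23756 + 44729) = 37166/20973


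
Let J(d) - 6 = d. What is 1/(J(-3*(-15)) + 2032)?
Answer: 1/2083 ≈ 0.00048008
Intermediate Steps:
J(d) = 6 + d
1/(J(-3*(-15)) + 2032) = 1/((6 - 3*(-15)) + 2032) = 1/((6 + 45) + 2032) = 1/(51 + 2032) = 1/2083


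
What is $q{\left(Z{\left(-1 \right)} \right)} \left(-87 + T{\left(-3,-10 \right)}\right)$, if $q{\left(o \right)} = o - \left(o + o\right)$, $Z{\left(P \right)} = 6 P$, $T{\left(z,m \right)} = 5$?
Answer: $-492$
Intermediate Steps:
$q{\left(o \right)} = - o$ ($q{\left(o \right)} = o - 2 o = - o$)
$q{\left(Z{\left(-1 \right)} \right)} \left(-87 + T{\left(-3,-10 \right)}\right) = - 6 \left(-1\right) \left(-87 + 5\right) = \left(-1\right) \left(-6\right) \left(-82\right) = 6 \left(-82\right) = -492$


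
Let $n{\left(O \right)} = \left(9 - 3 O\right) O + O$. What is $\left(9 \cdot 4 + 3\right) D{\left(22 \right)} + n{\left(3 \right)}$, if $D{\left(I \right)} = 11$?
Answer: $432$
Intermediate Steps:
$n{\left(O \right)} = O + O \left(9 - 3 O\right)$ ($n{\left(O \right)} = \left(9 - 3 O\right) O + O = O \left(9 - 3 O\right) + O = O + O \left(9 - 3 O\right)$)
$\left(9 \cdot 4 + 3\right) D{\left(22 \right)} + n{\left(3 \right)} = \left(9 \cdot 4 + 3\right) 11 + 3 \left(10 - 9\right) = \left(36 + 3\right) 11 + 3 \left(10 - 9\right) = 39 \cdot 11 + 3 \cdot 1 = 429 + 3 = 432$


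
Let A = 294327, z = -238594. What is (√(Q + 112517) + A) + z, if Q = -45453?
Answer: 55733 + 2*√16766 ≈ 55992.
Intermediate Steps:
(√(Q + 112517) + A) + z = (√(-45453 + 112517) + 294327) - 238594 = (√67064 + 294327) - 238594 = (2*√16766 + 294327) - 238594 = (294327 + 2*√16766) - 238594 = 55733 + 2*√16766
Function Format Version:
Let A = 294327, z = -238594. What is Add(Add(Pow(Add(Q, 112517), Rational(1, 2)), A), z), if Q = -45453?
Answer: Add(55733, Mul(2, Pow(16766, Rational(1, 2)))) ≈ 55992.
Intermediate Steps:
Add(Add(Pow(Add(Q, 112517), Rational(1, 2)), A), z) = Add(Add(Pow(Add(-45453, 112517), Rational(1, 2)), 294327), -238594) = Add(Add(Pow(67064, Rational(1, 2)), 294327), -238594) = Add(Add(Mul(2, Pow(16766, Rational(1, 2))), 294327), -238594) = Add(Add(294327, Mul(2, Pow(16766, Rational(1, 2)))), -238594) = Add(55733, Mul(2, Pow(16766, Rational(1, 2))))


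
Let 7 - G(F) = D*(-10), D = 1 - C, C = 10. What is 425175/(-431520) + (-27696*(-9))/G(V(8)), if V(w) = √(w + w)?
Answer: -7173179387/2387744 ≈ -3004.2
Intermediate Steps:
D = -9 (D = 1 - 1*10 = 1 - 10 = -9)
V(w) = √2*√w (V(w) = √(2*w) = √2*√w)
G(F) = -83 (G(F) = 7 - (-9)*(-10) = 7 - 1*90 = 7 - 90 = -83)
425175/(-431520) + (-27696*(-9))/G(V(8)) = 425175/(-431520) - 27696*(-9)/(-83) = 425175*(-1/431520) + 249264*(-1/83) = -28345/28768 - 249264/83 = -7173179387/2387744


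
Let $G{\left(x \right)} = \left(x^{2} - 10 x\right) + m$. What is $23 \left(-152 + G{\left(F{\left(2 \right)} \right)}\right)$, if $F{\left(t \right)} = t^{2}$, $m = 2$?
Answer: $-4002$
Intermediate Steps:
$G{\left(x \right)} = 2 + x^{2} - 10 x$ ($G{\left(x \right)} = \left(x^{2} - 10 x\right) + 2 = 2 + x^{2} - 10 x$)
$23 \left(-152 + G{\left(F{\left(2 \right)} \right)}\right) = 23 \left(-152 + \left(2 + \left(2^{2}\right)^{2} - 10 \cdot 2^{2}\right)\right) = 23 \left(-152 + \left(2 + 4^{2} - 40\right)\right) = 23 \left(-152 + \left(2 + 16 - 40\right)\right) = 23 \left(-152 - 22\right) = 23 \left(-174\right) = -4002$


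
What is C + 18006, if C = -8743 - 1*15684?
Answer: -6421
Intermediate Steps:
C = -24427 (C = -8743 - 15684 = -24427)
C + 18006 = -24427 + 18006 = -6421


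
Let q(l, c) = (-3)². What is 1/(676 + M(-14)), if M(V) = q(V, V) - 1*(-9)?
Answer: 1/694 ≈ 0.0014409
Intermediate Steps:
q(l, c) = 9
M(V) = 18 (M(V) = 9 - 1*(-9) = 9 + 9 = 18)
1/(676 + M(-14)) = 1/(676 + 18) = 1/694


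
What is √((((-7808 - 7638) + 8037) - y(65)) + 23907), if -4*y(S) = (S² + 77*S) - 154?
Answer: 7*√383 ≈ 136.99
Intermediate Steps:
y(S) = 77/2 - 77*S/4 - S²/4 (y(S) = -((S² + 77*S) - 154)/4 = -(-154 + S² + 77*S)/4 = 77/2 - 77*S/4 - S²/4)
√((((-7808 - 7638) + 8037) - y(65)) + 23907) = √((((-7808 - 7638) + 8037) - (77/2 - 77/4*65 - ¼*65²)) + 23907) = √(((-15446 + 8037) - (77/2 - 5005/4 - ¼*4225)) + 23907) = √((-7409 - (77/2 - 5005/4 - 4225/4)) + 23907) = √((-7409 - 1*(-2269)) + 23907) = √((-7409 + 2269) + 23907) = √(-5140 + 23907) = √18767 = 7*√383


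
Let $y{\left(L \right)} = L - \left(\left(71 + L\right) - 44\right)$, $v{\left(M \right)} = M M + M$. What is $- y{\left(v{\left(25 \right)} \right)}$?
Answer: $27$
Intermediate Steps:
$v{\left(M \right)} = M + M^{2}$ ($v{\left(M \right)} = M^{2} + M = M + M^{2}$)
$y{\left(L \right)} = -27$ ($y{\left(L \right)} = L - \left(27 + L\right) = -27$)
$- y{\left(v{\left(25 \right)} \right)} = \left(-1\right) \left(-27\right) = 27$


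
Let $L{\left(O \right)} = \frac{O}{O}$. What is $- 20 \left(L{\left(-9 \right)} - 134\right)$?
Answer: $2660$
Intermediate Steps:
$L{\left(O \right)} = 1$
$- 20 \left(L{\left(-9 \right)} - 134\right) = - 20 \left(1 - 134\right) = \left(-20\right) \left(-133\right) = 2660$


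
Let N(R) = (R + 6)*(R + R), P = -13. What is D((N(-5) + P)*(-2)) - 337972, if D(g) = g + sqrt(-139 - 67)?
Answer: -337926 + I*sqrt(206) ≈ -3.3793e+5 + 14.353*I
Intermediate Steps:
N(R) = 2*R*(6 + R) (N(R) = (6 + R)*(2*R) = 2*R*(6 + R))
D(g) = g + I*sqrt(206) (D(g) = g + sqrt(-206) = g + I*sqrt(206))
D((N(-5) + P)*(-2)) - 337972 = ((2*(-5)*(6 - 5) - 13)*(-2) + I*sqrt(206)) - 337972 = ((2*(-5)*1 - 13)*(-2) + I*sqrt(206)) - 337972 = ((-10 - 13)*(-2) + I*sqrt(206)) - 337972 = (-23*(-2) + I*sqrt(206)) - 337972 = (46 + I*sqrt(206)) - 337972 = -337926 + I*sqrt(206)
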